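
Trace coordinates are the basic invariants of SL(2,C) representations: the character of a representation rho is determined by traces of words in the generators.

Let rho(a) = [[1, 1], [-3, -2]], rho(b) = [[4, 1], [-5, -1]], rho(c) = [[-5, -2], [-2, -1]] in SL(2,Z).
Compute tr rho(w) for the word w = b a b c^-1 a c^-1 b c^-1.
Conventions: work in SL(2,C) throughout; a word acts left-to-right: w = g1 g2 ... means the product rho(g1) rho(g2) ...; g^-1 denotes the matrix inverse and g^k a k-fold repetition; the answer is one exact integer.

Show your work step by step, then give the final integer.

rho(b) = [[4, 1], [-5, -1]]
... * rho(a) = [[1, 1], [-3, -2]]  ->  [[1, 2], [-2, -3]]
... * rho(b) = [[4, 1], [-5, -1]]  ->  [[-6, -1], [7, 1]]
... * rho(c^-1) = [[-1, 2], [2, -5]]  ->  [[4, -7], [-5, 9]]
... * rho(a) = [[1, 1], [-3, -2]]  ->  [[25, 18], [-32, -23]]
... * rho(c^-1) = [[-1, 2], [2, -5]]  ->  [[11, -40], [-14, 51]]
... * rho(b) = [[4, 1], [-5, -1]]  ->  [[244, 51], [-311, -65]]
... * rho(c^-1) = [[-1, 2], [2, -5]]  ->  [[-142, 233], [181, -297]]
tr = -142 + -297 = -439

-439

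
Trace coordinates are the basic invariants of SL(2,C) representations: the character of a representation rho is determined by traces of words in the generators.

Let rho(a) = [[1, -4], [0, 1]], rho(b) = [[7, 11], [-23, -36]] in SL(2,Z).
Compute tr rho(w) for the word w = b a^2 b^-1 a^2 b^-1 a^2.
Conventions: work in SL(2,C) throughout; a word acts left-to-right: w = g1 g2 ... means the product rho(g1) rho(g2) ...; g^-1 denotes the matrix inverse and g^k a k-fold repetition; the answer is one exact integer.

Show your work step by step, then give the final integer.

rho(b) = [[7, 11], [-23, -36]]
... * rho(a) = [[1, -4], [0, 1]]  ->  [[7, -17], [-23, 56]]
... * rho(a) = [[1, -4], [0, 1]]  ->  [[7, -45], [-23, 148]]
... * rho(b^-1) = [[-36, -11], [23, 7]]  ->  [[-1287, -392], [4232, 1289]]
... * rho(a) = [[1, -4], [0, 1]]  ->  [[-1287, 4756], [4232, -15639]]
... * rho(a) = [[1, -4], [0, 1]]  ->  [[-1287, 9904], [4232, -32567]]
... * rho(b^-1) = [[-36, -11], [23, 7]]  ->  [[274124, 83485], [-901393, -274521]]
... * rho(a) = [[1, -4], [0, 1]]  ->  [[274124, -1013011], [-901393, 3331051]]
... * rho(a) = [[1, -4], [0, 1]]  ->  [[274124, -2109507], [-901393, 6936623]]
tr = 274124 + 6936623 = 7210747

7210747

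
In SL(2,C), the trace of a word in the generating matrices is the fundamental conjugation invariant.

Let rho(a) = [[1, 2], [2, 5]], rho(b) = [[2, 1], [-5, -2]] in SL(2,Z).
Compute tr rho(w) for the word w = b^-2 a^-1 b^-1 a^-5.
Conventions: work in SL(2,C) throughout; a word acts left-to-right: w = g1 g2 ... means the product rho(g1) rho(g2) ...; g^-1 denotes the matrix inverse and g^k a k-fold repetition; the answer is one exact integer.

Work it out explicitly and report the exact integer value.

rho(b^-1) = [[-2, -1], [5, 2]]
... * rho(b^-1) = [[-2, -1], [5, 2]]  ->  [[-1, 0], [0, -1]]
... * rho(a^-1) = [[5, -2], [-2, 1]]  ->  [[-5, 2], [2, -1]]
... * rho(b^-1) = [[-2, -1], [5, 2]]  ->  [[20, 9], [-9, -4]]
... * rho(a^-1) = [[5, -2], [-2, 1]]  ->  [[82, -31], [-37, 14]]
... * rho(a^-1) = [[5, -2], [-2, 1]]  ->  [[472, -195], [-213, 88]]
... * rho(a^-1) = [[5, -2], [-2, 1]]  ->  [[2750, -1139], [-1241, 514]]
... * rho(a^-1) = [[5, -2], [-2, 1]]  ->  [[16028, -6639], [-7233, 2996]]
... * rho(a^-1) = [[5, -2], [-2, 1]]  ->  [[93418, -38695], [-42157, 17462]]
tr = 93418 + 17462 = 110880

110880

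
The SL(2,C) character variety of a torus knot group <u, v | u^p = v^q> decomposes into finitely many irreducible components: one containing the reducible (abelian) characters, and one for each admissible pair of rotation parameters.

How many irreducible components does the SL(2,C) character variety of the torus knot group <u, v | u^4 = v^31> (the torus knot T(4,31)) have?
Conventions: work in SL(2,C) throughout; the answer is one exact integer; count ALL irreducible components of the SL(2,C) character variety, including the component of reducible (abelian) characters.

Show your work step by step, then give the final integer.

For T(4,31): irreducibility forces the central element u^4 = v^31 to one of +I, -I.
On an irreducible component, tr(u) is locked at 2*cos(pi*alpha/4) for some alpha in 1..3, and tr(v) at 2*cos(pi*beta/31) for some beta in 1..30.
The two central values (-1)^alpha I and (-1)^beta I must be the same matrix, so alpha and beta share a parity.
Enumerate parity-matched pairs: 2*15 odd-odd plus 1*15 even-even gives 45.
Total: 45 irreducible-character components + 1 reducible (abelian) component = 46.

46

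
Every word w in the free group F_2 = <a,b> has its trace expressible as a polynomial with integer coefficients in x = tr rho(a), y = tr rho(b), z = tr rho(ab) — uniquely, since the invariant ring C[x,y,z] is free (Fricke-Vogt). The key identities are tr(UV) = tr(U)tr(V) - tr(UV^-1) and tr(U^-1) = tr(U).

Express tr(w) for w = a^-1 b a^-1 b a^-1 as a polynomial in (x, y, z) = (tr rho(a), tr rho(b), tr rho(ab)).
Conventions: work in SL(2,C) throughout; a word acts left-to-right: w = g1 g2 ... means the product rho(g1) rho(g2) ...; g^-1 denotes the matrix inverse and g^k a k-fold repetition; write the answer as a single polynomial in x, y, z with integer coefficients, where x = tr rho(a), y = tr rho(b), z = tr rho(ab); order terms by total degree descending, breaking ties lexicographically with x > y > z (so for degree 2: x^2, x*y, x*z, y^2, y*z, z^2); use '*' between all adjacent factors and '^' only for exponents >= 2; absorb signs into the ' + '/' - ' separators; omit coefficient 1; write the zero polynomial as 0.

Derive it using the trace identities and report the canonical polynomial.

tr(b^2) = tr(b)*tr(b) - tr(1) = y^2 - 2
and tr(b^2 a) = tr(b)*tr(a b) - tr(a) = y*z - x
tr(a^-1 b^2) = tr(b^2)*tr(a) - tr(b^2 a) = x*y^2 - y*z - x
and tr(b a^-2 b) = tr(a^-1 b^2)*tr(a) - tr(a^-1 b^2 a) = x^2*y^2 - x*y*z - x^2 - y^2 + 2
and tr(b a b a) = tr(b a)*tr(b a) - tr(1)   [split at repeated b] = z^2 - 2
and tr(a^-1 b a b) = tr(b a b)*tr(a) - tr(b a b a) = x*y*z - x^2 - z^2 + 2
tr(b a^-2 b a) = tr(a^-1 b a b)*tr(a) - tr(a^-1 b a b a) = x^2*y*z - x^3 - x*z^2 - y*z + 3*x
next, tr(a^-1 b a^-1 b a^-1) = tr(b a^-2 b)*tr(a) - tr(b a^-2 b a) = x^3*y^2 - 2*x^2*y*z - x*y^2 + x*z^2 + y*z - x

x^3*y^2 - 2*x^2*y*z - x*y^2 + x*z^2 + y*z - x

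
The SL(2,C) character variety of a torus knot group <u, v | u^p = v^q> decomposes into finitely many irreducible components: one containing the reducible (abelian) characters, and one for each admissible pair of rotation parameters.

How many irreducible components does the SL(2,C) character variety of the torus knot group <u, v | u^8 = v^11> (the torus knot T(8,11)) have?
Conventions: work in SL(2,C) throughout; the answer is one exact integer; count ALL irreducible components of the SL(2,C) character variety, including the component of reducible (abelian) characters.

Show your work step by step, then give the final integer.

Gamma = < u, v | u^8 = v^11 > (torus knot T(8,11)); the central element u^8 = v^11 acts as +I or -I in any irreducible SL(2,C) representation.
This locks tr(u) to 2*cos(pi*alpha/8), alpha in 1..7, and tr(v) to 2*cos(pi*beta/11), beta in 1..10, on each component of irreducible characters.
The two central values (-1)^alpha I and (-1)^beta I must be the same matrix, so alpha and beta share a parity.
Counting: 4 odd alphas x 5 odd betas + 3 even alphas x 5 even betas = 20 + 15 = 35.
That is 35 components of irreducible characters, and with the reducible (abelian) component the total is 36.

36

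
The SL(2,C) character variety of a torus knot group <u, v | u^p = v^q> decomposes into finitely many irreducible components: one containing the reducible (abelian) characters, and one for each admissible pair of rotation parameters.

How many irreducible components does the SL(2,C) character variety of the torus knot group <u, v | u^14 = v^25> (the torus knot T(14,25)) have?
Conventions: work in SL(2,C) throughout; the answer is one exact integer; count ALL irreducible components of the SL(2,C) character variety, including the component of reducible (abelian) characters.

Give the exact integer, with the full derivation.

157

Gamma = < u, v | u^14 = v^25 > (torus knot T(14,25)); the central element u^14 = v^25 acts as +I or -I in any irreducible SL(2,C) representation.
So on each irreducible component the traces are pinned: tr(u) = 2*cos(pi*alpha/14) with 1 <= alpha <= 13, tr(v) = 2*cos(pi*beta/25) with 1 <= beta <= 24.
u^14 = (-1)^alpha I and v^25 = (-1)^beta I must agree, so alpha and beta have equal parity.
Counting: 7 odd alphas x 12 odd betas + 6 even alphas x 12 even betas = 84 + 72 = 156.
That is 156 components of irreducible characters, and with the reducible (abelian) component the total is 157.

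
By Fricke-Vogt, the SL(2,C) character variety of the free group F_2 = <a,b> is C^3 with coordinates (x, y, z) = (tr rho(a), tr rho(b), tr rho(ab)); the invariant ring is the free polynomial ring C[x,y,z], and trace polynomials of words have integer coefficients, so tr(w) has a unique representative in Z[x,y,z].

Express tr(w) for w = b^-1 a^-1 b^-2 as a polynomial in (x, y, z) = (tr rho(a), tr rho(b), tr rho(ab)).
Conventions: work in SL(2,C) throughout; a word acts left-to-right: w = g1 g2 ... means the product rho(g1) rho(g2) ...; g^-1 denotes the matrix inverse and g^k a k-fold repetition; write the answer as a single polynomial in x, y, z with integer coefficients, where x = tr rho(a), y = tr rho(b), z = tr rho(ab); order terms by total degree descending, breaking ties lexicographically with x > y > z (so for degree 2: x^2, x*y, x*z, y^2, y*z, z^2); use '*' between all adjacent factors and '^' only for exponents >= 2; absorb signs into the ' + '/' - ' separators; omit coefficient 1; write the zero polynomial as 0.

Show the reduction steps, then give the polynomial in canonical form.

y^2*z - x*y - z

trace(b^-1) = trace(b) = y
trace(b^-2) = trace(b^-1)*trace(b) - trace(1) = y^2 - 2
trace(b^-3) = trace(b^-2)*trace(b) - trace(b^-1) = y^3 - 3*y
trace(a b^-1) = trace(a)*trace(b) - trace(a b) = x*y - z
trace(a b^-2) = trace(a b^-1)*trace(b) - trace(a) = x*y^2 - y*z - x
trace(b^-3 a) = trace(a b^-2)*trace(b) - trace(a b^-1) = x*y^3 - y^2*z - 2*x*y + z
trace(b^-1 a^-1 b^-2) = trace(b^-3)*trace(a) - trace(b^-3 a) = y^2*z - x*y - z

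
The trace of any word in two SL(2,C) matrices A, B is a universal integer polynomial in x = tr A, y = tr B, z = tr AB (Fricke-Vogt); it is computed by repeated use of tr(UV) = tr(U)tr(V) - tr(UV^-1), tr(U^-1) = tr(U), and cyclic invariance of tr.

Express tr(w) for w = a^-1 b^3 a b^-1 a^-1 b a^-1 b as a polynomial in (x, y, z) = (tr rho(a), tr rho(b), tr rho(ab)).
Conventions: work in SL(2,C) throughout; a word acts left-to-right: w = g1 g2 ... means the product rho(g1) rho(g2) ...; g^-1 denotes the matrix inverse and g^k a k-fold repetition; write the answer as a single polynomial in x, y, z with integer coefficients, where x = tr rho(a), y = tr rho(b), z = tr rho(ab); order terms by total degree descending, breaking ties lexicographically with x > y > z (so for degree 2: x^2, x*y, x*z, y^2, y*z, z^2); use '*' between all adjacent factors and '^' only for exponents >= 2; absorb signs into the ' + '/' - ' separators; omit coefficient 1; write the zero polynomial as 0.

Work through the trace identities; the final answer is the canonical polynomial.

-x^3*y^5*z + x^4*y^4 + x^2*y^6 + 3*x^2*y^4*z^2 - x^3*y^3*z - 2*x*y^5*z - 3*x*y^3*z^3 - x^4*y^2 - 4*x^2*y^4 - 2*x^2*y^2*z^2 + y^4*z^2 + y^2*z^4 + 2*x^3*y*z + 9*x*y^3*z + 3*x*y*z^3 + x^2*y^2 - x^2*z^2 - y^4 - 5*y^2*z^2 - z^4 - 6*x*y*z + x^2 + 4*y^2 + 4*z^2 - 2

so trace(b^2) = trace(b) trace(b) - trace(1) = y^2 - 2
so trace(b^3) = trace(b) trace(b^2) - trace(b) = y^3 - 3*y
reduce: trace(b^4) = trace(b) trace(b^3) - trace(b^2) = y^4 - 4*y^2 + 2
reduce: trace(b^5) = trace(b) trace(b^4) - trace(b^3) = y^5 - 5*y^3 + 5*y
trace(b a b) = trace(b) trace(a b) - trace(a) = y*z - x
trace(b a b^2) = trace(b) trace(b a b) - trace(b a) = y^2*z - x*y - z
trace(b a b^3) = trace(b) trace(b a b^2) - trace(b a b) = y^3*z - x*y^2 - 2*y*z + x
trace(b^5 a) = trace(b) trace(b a b^3) - trace(b a b^2) = y^4*z - x*y^3 - 3*y^2*z + 2*x*y + z
reduce: trace(b^2 a^-1 b^3) = trace(b^5) trace(a) - trace(b^5 a) = x*y^5 - y^4*z - 4*x*y^3 + 3*y^2*z + 3*x*y - z
reduce: trace(b^3 a b^3) = trace(b) trace(b^2 a b^3) - trace(b^2 a b^2) = y^5*z - x*y^4 - 4*y^3*z + 3*x*y^2 + 3*y*z - x
so trace(a b a b) = trace(a b) trace(a b) - trace(1)   [split at repeated a] = z^2 - 2
so trace(a b a) = trace(a) trace(b a) - trace(b) = x*z - y
trace(a b a b^2) = trace(b) trace(a b a b) - trace(a b a) = y*z^2 - x*z - y
trace(a b^3 a b) = trace(b) trace(a b a b^2) - trace(a b a b) = y^2*z^2 - x*y*z - y^2 - z^2 + 2
so trace(a^2) = trace(a) trace(a) - trace(1) = x^2 - 2
so trace(b a^2 b) = trace(b) trace(a^2 b) - trace(a^2) = x*y*z - x^2 - y^2 + 2
trace(a b^3 a) = trace(b) trace(b a^2 b) - trace(b a^2) = x*y^2*z - x^2*y - y^3 - x*z + 3*y
reduce: trace(b a b^3 a b) = trace(b) trace(a b^3 a b) - trace(a b^3 a) = y^3*z^2 - 2*x*y^2*z + x^2*y - y*z^2 + x*z - y
so trace(b^3 a b^3 a) = trace(b) trace(b a b^3 a b) - trace(b a b^3 a) = y^4*z^2 - 2*x*y^3*z + x^2*y^2 - 2*y^2*z^2 + 2*x*y*z + z^2 - 2
so trace(b^2 a^-1 b^3 a b) = trace(b^3 a b^3) trace(a) - trace(b^3 a b^3 a) = x*y^5*z - x^2*y^4 - y^4*z^2 - 2*x*y^3*z + 2*x^2*y^2 + 2*y^2*z^2 + x*y*z - x^2 - z^2 + 2
trace(b^3 a b a b) = trace(b) trace(b^2 a b a b) - trace(b^2 a b a) = y^3*z^2 - x*y^2*z - y^3 - 2*y*z^2 + x*z + 3*y
trace(b^3 a b a b^2) = trace(b) trace(b^3 a b a b) - trace(b^3 a b a) = y^4*z^2 - x*y^3*z - y^4 - 3*y^2*z^2 + 2*x*y*z + 4*y^2 + z^2 - 2
so trace(a b a b a b) = trace(b a b a) trace(b a) - trace(a b)   [split at repeated b] = z^3 - 3*z
trace(a b a b a) = trace(a) trace(b a b a) - trace(b a b) = x*z^2 - y*z - x
so trace(a b a b a b^2) = trace(b) trace(a b a b a b) - trace(a b a b a) = y*z^3 - x*z^2 - 2*y*z + x
trace(a b^3 a b a b) = trace(b) trace(a b a b a b^2) - trace(a b a b a b) = y^2*z^3 - x*y*z^2 - 2*y^2*z - z^3 + x*y + 3*z
trace(a b a^2 b^2) = trace(a) trace(b^2 a b a) - trace(b^2 a b) = x*y*z^2 - x^2*z - y^2*z + z
reduce: trace(a b^3 a b a) = trace(b) trace(a b a^2 b^2) - trace(a b a^2 b) = x*y^2*z^2 - x^2*y*z - y^3*z - x*z^2 + 2*y*z + x
so trace(b^3 a b a b^2 a) = trace(b) trace(a b^3 a b a b) - trace(a b^3 a b a) = y^3*z^3 - 2*x*y^2*z^2 + x^2*y*z - y^3*z - y*z^3 + x*y^2 + x*z^2 + y*z - x
trace(b^2 a^-1 b^3 a b a) = trace(b^3 a b a b^2) trace(a) - trace(b^3 a b a b^2 a) = x*y^4*z^2 - x^2*y^3*z - y^3*z^3 - x*y^4 - x*y^2*z^2 + x^2*y*z + y^3*z + y*z^3 + 3*x*y^2 - y*z - x
so trace(a^-1 b^2 a^-1 b^3 a b) = trace(b^2 a^-1 b^3 a b) trace(a) - trace(b^2 a^-1 b^3 a b a) = x^2*y^5*z - x^3*y^4 - 2*x*y^4*z^2 - x^2*y^3*z + y^3*z^3 + 2*x^3*y^2 + x*y^4 + 3*x*y^2*z^2 - y^3*z - y*z^3 - x^3 - 3*x*y^2 - x*z^2 + y*z + 3*x
so trace(b a^-1 b^3 a b^-1 a^-1 b) = trace(a^-1 b^2 a^-1 b^3 a) trace(b) - trace(a^-1 b^2 a^-1 b^3 a b) = -x^2*y^5*z + x^3*y^4 + x*y^6 + 2*x*y^4*z^2 + x^2*y^3*z - y^5*z - y^3*z^3 - 2*x^3*y^2 - 5*x*y^4 - 3*x*y^2*z^2 + 4*y^3*z + y*z^3 + x^3 + 6*x*y^2 + x*z^2 - 2*y*z - 3*x
trace(b^3 a^2 b) = trace(b) trace(a^2 b^3) - trace(a^2 b^2) = x*y^3*z - x^2*y^2 - y^4 - 2*x*y*z + x^2 + 4*y^2 - 2
trace(b^3 a^2 b a) = trace(a) trace(b a b^3 a) - trace(b a b^3) = x*y^2*z^2 - x^2*y*z - y^3*z - x*z^2 + 2*y*z + x
trace(a b a^-1 b^3 a) = trace(b^3 a^2 b) trace(a) - trace(b^3 a^2 b a) = x^2*y^3*z - x^3*y^2 - x*y^4 - x*y^2*z^2 - x^2*y*z + y^3*z + x^3 + 4*x*y^2 + x*z^2 - 2*y*z - 3*x
reduce: trace(a^2 b a) = trace(a) trace(a b a) - trace(a b) = x^2*z - x*y - z
so trace(b a^2 b a b) = trace(b) trace(a^2 b a b) - trace(a^2 b a) = x*y*z^2 - x^2*z - y^2*z + z
reduce: trace(b^3 a^2 b a b) = trace(b) trace(b a^2 b a b^2) - trace(b a^2 b a b) = x*y^3*z^2 - x^2*y^2*z - y^4*z - 2*x*y*z^2 + x^2*z + 3*y^2*z + x*y - z
trace(b^3 a^2 b a b a) = trace(a) trace(b a b a b^3 a) - trace(b a b a b^3) = x*y^2*z^3 - x^2*y*z^2 - y^3*z^2 - x*y^2*z - x*z^3 + x^2*y + y^3 + 2*y*z^2 + 2*x*z - 3*y
trace(a b a b a^-1 b^3 a) = trace(b^3 a^2 b a b) trace(a) - trace(b^3 a^2 b a b a) = x^2*y^3*z^2 - x^3*y^2*z - x*y^4*z - x*y^2*z^3 - x^2*y*z^2 + y^3*z^2 + x^3*z + 4*x*y^2*z + x*z^3 - y^3 - 2*y*z^2 - 3*x*z + 3*y
trace(b^3 a b a b a b) = trace(b) trace(b a b a b a b^2) - trace(b a b a b a b) = y^3*z^3 - x*y^2*z^2 - 2*y^3*z - 2*y*z^3 + x*y^2 + x*z^2 + 5*y*z - x
trace(a b a b a b a b) = trace(a b a b a b) trace(a b) - trace(b a b a)   [split at repeated a] = z^4 - 4*z^2 + 2
trace(a b a b a b a) = trace(a) trace(b a b a b a) - trace(b a b a b) = x*z^3 - y*z^2 - 2*x*z + y
trace(a b a b a b a b^2) = trace(b) trace(a b a b a b a b) - trace(a b a b a b a) = y*z^4 - x*z^3 - 3*y*z^2 + 2*x*z + y
trace(b^3 a b a b a b a) = trace(b) trace(a b a b a b a b^2) - trace(a b a b a b a b) = y^2*z^4 - x*y*z^3 - 3*y^2*z^2 - z^4 + 2*x*y*z + y^2 + 4*z^2 - 2
reduce: trace(a b a b a^-1 b^3 a b) = trace(b^3 a b a b a b) trace(a) - trace(b^3 a b a b a b a) = x*y^3*z^3 - x^2*y^2*z^2 - y^2*z^4 - 2*x*y^3*z - x*y*z^3 + x^2*y^2 + x^2*z^2 + 3*y^2*z^2 + z^4 + 3*x*y*z - x^2 - y^2 - 4*z^2 + 2
trace(b a b a^-1 b^3 a b^-1 a) = trace(a b a b a^-1 b^3 a) trace(b) - trace(a b a b a^-1 b^3 a b) = x^2*y^4*z^2 - x^3*y^3*z - x*y^5*z - 2*x*y^3*z^3 + y^4*z^2 + y^2*z^4 + x^3*y*z + 6*x*y^3*z + 2*x*y*z^3 - x^2*y^2 - x^2*z^2 - y^4 - 5*y^2*z^2 - z^4 - 6*x*y*z + x^2 + 4*y^2 + 4*z^2 - 2
reduce: trace(b a^-1 b^3 a b^-1 a^-1 b a) = trace(b a b a^-1 b^3 a b^-1) trace(a) - trace(b a b a^-1 b^3 a b^-1 a) = -x^2*y^4*z^2 + 2*x^3*y^3*z + x*y^5*z + 2*x*y^3*z^3 - x^4*y^2 - x^2*y^4 - x^2*y^2*z^2 - y^4*z^2 - y^2*z^4 - 2*x^3*y*z - 5*x*y^3*z - 2*x*y*z^3 + x^4 + 5*x^2*y^2 + 2*x^2*z^2 + y^4 + 5*y^2*z^2 + z^4 + 4*x*y*z - 4*x^2 - 4*y^2 - 4*z^2 + 2
trace(a^-1 b^3 a b^-1 a^-1 b a^-1 b) = trace(b a^-1 b^3 a b^-1 a^-1 b) trace(a) - trace(b a^-1 b^3 a b^-1 a^-1 b a) = -x^3*y^5*z + x^4*y^4 + x^2*y^6 + 3*x^2*y^4*z^2 - x^3*y^3*z - 2*x*y^5*z - 3*x*y^3*z^3 - x^4*y^2 - 4*x^2*y^4 - 2*x^2*y^2*z^2 + y^4*z^2 + y^2*z^4 + 2*x^3*y*z + 9*x*y^3*z + 3*x*y*z^3 + x^2*y^2 - x^2*z^2 - y^4 - 5*y^2*z^2 - z^4 - 6*x*y*z + x^2 + 4*y^2 + 4*z^2 - 2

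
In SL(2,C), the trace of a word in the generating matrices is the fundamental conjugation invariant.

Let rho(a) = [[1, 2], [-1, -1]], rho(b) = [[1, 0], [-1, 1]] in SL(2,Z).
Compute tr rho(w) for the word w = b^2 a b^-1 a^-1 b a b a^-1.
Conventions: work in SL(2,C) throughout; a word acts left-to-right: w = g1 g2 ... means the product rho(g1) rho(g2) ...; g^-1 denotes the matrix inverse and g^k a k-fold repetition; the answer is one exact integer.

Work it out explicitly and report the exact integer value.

rho(b) = [[1, 0], [-1, 1]]
... * rho(b) = [[1, 0], [-1, 1]]  ->  [[1, 0], [-2, 1]]
... * rho(a) = [[1, 2], [-1, -1]]  ->  [[1, 2], [-3, -5]]
... * rho(b^-1) = [[1, 0], [1, 1]]  ->  [[3, 2], [-8, -5]]
... * rho(a^-1) = [[-1, -2], [1, 1]]  ->  [[-1, -4], [3, 11]]
... * rho(b) = [[1, 0], [-1, 1]]  ->  [[3, -4], [-8, 11]]
... * rho(a) = [[1, 2], [-1, -1]]  ->  [[7, 10], [-19, -27]]
... * rho(b) = [[1, 0], [-1, 1]]  ->  [[-3, 10], [8, -27]]
... * rho(a^-1) = [[-1, -2], [1, 1]]  ->  [[13, 16], [-35, -43]]
tr = 13 + -43 = -30

-30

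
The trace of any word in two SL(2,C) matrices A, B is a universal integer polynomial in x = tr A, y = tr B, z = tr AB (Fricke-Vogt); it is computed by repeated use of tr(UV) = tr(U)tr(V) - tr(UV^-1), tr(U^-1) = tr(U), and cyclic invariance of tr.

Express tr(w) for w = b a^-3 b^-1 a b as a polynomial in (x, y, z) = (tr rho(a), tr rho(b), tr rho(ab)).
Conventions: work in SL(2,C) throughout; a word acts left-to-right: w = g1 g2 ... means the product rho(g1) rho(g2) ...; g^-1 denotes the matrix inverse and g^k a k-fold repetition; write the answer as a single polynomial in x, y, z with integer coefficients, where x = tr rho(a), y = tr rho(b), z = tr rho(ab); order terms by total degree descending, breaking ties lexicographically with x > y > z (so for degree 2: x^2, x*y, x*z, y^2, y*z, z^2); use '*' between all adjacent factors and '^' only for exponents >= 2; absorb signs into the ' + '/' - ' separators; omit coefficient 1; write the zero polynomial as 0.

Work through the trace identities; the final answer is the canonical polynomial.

tr(b^2) = tr(b) * tr(b) - tr(1)   [square of b] = y^2 - 2
and tr(b^2 a) = tr(b) * tr(a b) - tr(a)   [square of b] = y*z - x
tr(b^2 a^-1) = tr(b^2) * tr(a) - tr(b^2 a)   [inverse elimination on a] = x*y^2 - y*z - x
tr(b^2 a^-2) = tr(b^2 a^-1) * tr(a) - tr(b^2)   [inverse elimination on a] = x^2*y^2 - x*y*z - x^2 - y^2 + 2
and tr(b a b^2) = tr(b) * tr(b a b) - tr(b a)   [square of b] = y^2*z - x*y - z
tr(a b a b) = tr(a b) * tr(a b) - tr(1)   [split at a repeated a] = z^2 - 2
next, tr(a b a) = tr(a) * tr(b a) - tr(b)   [square of a] = x*z - y
tr(b a b^2 a) = tr(b) * tr(a b a b) - tr(a b a)   [square of b] = y*z^2 - x*z - y
tr(b a b^2 a^-1) = tr(b a b^2) * tr(a) - tr(b a b^2 a)   [inverse elimination on a] = x*y^2*z - x^2*y - y*z^2 + y
next, tr(a^-2 b a b^2) = tr(b a b^2 a^-1) * tr(a) - tr(b a b^2)   [inverse elimination on a] = x^2*y^2*z - x^3*y - x*y*z^2 - y^2*z + 2*x*y + z
tr(a b^2 a^-3 b) = tr(a^-2 b a b^2) * tr(a) - tr(a^-2 b a b^2 a)   [inverse elimination on a] = x^3*y^2*z - x^4*y - x^2*y*z^2 - 2*x*y^2*z + 3*x^2*y + y*z^2 + x*z - y
next, tr(b a^-3 b^-1 a b) = tr(a b^2 a^-3) * tr(b) - tr(a b^2 a^-3 b)   [inverse elimination on b] = -x^3*y^2*z + x^4*y + x^2*y^3 + x^2*y*z^2 + x*y^2*z - 4*x^2*y - y^3 - y*z^2 - x*z + 3*y

-x^3*y^2*z + x^4*y + x^2*y^3 + x^2*y*z^2 + x*y^2*z - 4*x^2*y - y^3 - y*z^2 - x*z + 3*y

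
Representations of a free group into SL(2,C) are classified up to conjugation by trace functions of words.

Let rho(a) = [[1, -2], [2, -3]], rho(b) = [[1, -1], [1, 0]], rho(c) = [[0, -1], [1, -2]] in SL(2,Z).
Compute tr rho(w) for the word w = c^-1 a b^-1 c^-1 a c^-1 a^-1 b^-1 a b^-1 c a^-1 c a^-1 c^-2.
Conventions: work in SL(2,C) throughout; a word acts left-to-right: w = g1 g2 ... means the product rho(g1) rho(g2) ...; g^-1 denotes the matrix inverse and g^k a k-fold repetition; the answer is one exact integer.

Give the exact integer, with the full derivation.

18

rho(c^-1) = [[-2, 1], [-1, 0]]
... * rho(a) = [[1, -2], [2, -3]]  ->  [[0, 1], [-1, 2]]
... * rho(b^-1) = [[0, 1], [-1, 1]]  ->  [[-1, 1], [-2, 1]]
... * rho(c^-1) = [[-2, 1], [-1, 0]]  ->  [[1, -1], [3, -2]]
... * rho(a) = [[1, -2], [2, -3]]  ->  [[-1, 1], [-1, 0]]
... * rho(c^-1) = [[-2, 1], [-1, 0]]  ->  [[1, -1], [2, -1]]
... * rho(a^-1) = [[-3, 2], [-2, 1]]  ->  [[-1, 1], [-4, 3]]
... * rho(b^-1) = [[0, 1], [-1, 1]]  ->  [[-1, 0], [-3, -1]]
... * rho(a) = [[1, -2], [2, -3]]  ->  [[-1, 2], [-5, 9]]
... * rho(b^-1) = [[0, 1], [-1, 1]]  ->  [[-2, 1], [-9, 4]]
... * rho(c) = [[0, -1], [1, -2]]  ->  [[1, 0], [4, 1]]
... * rho(a^-1) = [[-3, 2], [-2, 1]]  ->  [[-3, 2], [-14, 9]]
... * rho(c) = [[0, -1], [1, -2]]  ->  [[2, -1], [9, -4]]
... * rho(a^-1) = [[-3, 2], [-2, 1]]  ->  [[-4, 3], [-19, 14]]
... * rho(c^-1) = [[-2, 1], [-1, 0]]  ->  [[5, -4], [24, -19]]
... * rho(c^-1) = [[-2, 1], [-1, 0]]  ->  [[-6, 5], [-29, 24]]
tr = -6 + 24 = 18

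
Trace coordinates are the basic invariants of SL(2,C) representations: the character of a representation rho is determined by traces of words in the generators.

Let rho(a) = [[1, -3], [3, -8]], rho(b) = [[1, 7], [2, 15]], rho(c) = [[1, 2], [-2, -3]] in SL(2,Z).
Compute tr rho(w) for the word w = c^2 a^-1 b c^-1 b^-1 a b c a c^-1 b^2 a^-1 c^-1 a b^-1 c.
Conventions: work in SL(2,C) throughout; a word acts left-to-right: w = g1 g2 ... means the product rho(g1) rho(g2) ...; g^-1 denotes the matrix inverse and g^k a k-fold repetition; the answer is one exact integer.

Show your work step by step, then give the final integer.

-445129992445

rho(c) = [[1, 2], [-2, -3]]
... * rho(c) = [[1, 2], [-2, -3]]  ->  [[-3, -4], [4, 5]]
... * rho(a^-1) = [[-8, 3], [-3, 1]]  ->  [[36, -13], [-47, 17]]
... * rho(b) = [[1, 7], [2, 15]]  ->  [[10, 57], [-13, -74]]
... * rho(c^-1) = [[-3, -2], [2, 1]]  ->  [[84, 37], [-109, -48]]
... * rho(b^-1) = [[15, -7], [-2, 1]]  ->  [[1186, -551], [-1539, 715]]
... * rho(a) = [[1, -3], [3, -8]]  ->  [[-467, 850], [606, -1103]]
... * rho(b) = [[1, 7], [2, 15]]  ->  [[1233, 9481], [-1600, -12303]]
... * rho(c) = [[1, 2], [-2, -3]]  ->  [[-17729, -25977], [23006, 33709]]
... * rho(a) = [[1, -3], [3, -8]]  ->  [[-95660, 261003], [124133, -338690]]
... * rho(c^-1) = [[-3, -2], [2, 1]]  ->  [[808986, 452323], [-1049779, -586956]]
... * rho(b) = [[1, 7], [2, 15]]  ->  [[1713632, 12447747], [-2223691, -16152793]]
... * rho(b) = [[1, 7], [2, 15]]  ->  [[26609126, 198711629], [-34529277, -257857732]]
... * rho(a^-1) = [[-8, 3], [-3, 1]]  ->  [[-809007895, 278539007], [1049807412, -361445563]]
... * rho(c^-1) = [[-3, -2], [2, 1]]  ->  [[2984101699, 1896554797], [-3872313362, -2461060387]]
... * rho(a) = [[1, -3], [3, -8]]  ->  [[8673766090, -24124743473], [-11255494523, 31305423182]]
... * rho(b^-1) = [[15, -7], [-2, 1]]  ->  [[178355978296, -84841106103], [-231443264209, 110093884843]]
... * rho(c) = [[1, 2], [-2, -3]]  ->  [[348038190502, 611235274901], [-451631033895, -793168182947]]
tr = 348038190502 + -793168182947 = -445129992445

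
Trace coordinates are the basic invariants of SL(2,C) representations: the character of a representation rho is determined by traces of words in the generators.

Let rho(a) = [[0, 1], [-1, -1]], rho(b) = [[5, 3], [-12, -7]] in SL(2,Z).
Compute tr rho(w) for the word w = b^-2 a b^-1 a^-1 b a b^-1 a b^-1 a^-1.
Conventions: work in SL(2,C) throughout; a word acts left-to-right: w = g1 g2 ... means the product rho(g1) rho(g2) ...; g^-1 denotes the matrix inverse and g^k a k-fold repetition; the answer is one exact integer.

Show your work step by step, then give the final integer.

rho(b^-1) = [[-7, -3], [12, 5]]
... * rho(b^-1) = [[-7, -3], [12, 5]]  ->  [[13, 6], [-24, -11]]
... * rho(a) = [[0, 1], [-1, -1]]  ->  [[-6, 7], [11, -13]]
... * rho(b^-1) = [[-7, -3], [12, 5]]  ->  [[126, 53], [-233, -98]]
... * rho(a^-1) = [[-1, -1], [1, 0]]  ->  [[-73, -126], [135, 233]]
... * rho(b) = [[5, 3], [-12, -7]]  ->  [[1147, 663], [-2121, -1226]]
... * rho(a) = [[0, 1], [-1, -1]]  ->  [[-663, 484], [1226, -895]]
... * rho(b^-1) = [[-7, -3], [12, 5]]  ->  [[10449, 4409], [-19322, -8153]]
... * rho(a) = [[0, 1], [-1, -1]]  ->  [[-4409, 6040], [8153, -11169]]
... * rho(b^-1) = [[-7, -3], [12, 5]]  ->  [[103343, 43427], [-191099, -80304]]
... * rho(a^-1) = [[-1, -1], [1, 0]]  ->  [[-59916, -103343], [110795, 191099]]
tr = -59916 + 191099 = 131183

131183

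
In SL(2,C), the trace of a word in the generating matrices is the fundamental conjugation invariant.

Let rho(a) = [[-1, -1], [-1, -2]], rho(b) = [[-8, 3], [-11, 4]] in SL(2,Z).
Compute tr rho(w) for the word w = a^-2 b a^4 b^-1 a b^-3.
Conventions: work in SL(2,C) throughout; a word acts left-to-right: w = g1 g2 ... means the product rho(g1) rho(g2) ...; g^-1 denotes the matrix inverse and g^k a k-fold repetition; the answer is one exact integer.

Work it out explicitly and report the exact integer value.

rho(a^-1) = [[-2, 1], [1, -1]]
... * rho(a^-1) = [[-2, 1], [1, -1]]  ->  [[5, -3], [-3, 2]]
... * rho(b) = [[-8, 3], [-11, 4]]  ->  [[-7, 3], [2, -1]]
... * rho(a) = [[-1, -1], [-1, -2]]  ->  [[4, 1], [-1, 0]]
... * rho(a) = [[-1, -1], [-1, -2]]  ->  [[-5, -6], [1, 1]]
... * rho(a) = [[-1, -1], [-1, -2]]  ->  [[11, 17], [-2, -3]]
... * rho(a) = [[-1, -1], [-1, -2]]  ->  [[-28, -45], [5, 8]]
... * rho(b^-1) = [[4, -3], [11, -8]]  ->  [[-607, 444], [108, -79]]
... * rho(a) = [[-1, -1], [-1, -2]]  ->  [[163, -281], [-29, 50]]
... * rho(b^-1) = [[4, -3], [11, -8]]  ->  [[-2439, 1759], [434, -313]]
... * rho(b^-1) = [[4, -3], [11, -8]]  ->  [[9593, -6755], [-1707, 1202]]
... * rho(b^-1) = [[4, -3], [11, -8]]  ->  [[-35933, 25261], [6394, -4495]]
tr = -35933 + -4495 = -40428

-40428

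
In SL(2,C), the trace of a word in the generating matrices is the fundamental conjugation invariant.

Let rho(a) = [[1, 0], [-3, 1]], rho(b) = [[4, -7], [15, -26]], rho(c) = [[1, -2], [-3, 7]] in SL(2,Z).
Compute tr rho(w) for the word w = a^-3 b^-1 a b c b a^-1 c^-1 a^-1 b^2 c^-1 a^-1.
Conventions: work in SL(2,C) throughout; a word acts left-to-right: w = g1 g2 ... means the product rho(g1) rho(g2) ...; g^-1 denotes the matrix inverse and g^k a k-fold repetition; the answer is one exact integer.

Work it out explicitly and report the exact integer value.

750422342

rho(a^-1) = [[1, 0], [3, 1]]
... * rho(a^-1) = [[1, 0], [3, 1]]  ->  [[1, 0], [6, 1]]
... * rho(a^-1) = [[1, 0], [3, 1]]  ->  [[1, 0], [9, 1]]
... * rho(b^-1) = [[-26, 7], [-15, 4]]  ->  [[-26, 7], [-249, 67]]
... * rho(a) = [[1, 0], [-3, 1]]  ->  [[-47, 7], [-450, 67]]
... * rho(b) = [[4, -7], [15, -26]]  ->  [[-83, 147], [-795, 1408]]
... * rho(c) = [[1, -2], [-3, 7]]  ->  [[-524, 1195], [-5019, 11446]]
... * rho(b) = [[4, -7], [15, -26]]  ->  [[15829, -27402], [151614, -262463]]
... * rho(a^-1) = [[1, 0], [3, 1]]  ->  [[-66377, -27402], [-635775, -262463]]
... * rho(c^-1) = [[7, 2], [3, 1]]  ->  [[-546845, -160156], [-5237814, -1534013]]
... * rho(a^-1) = [[1, 0], [3, 1]]  ->  [[-1027313, -160156], [-9839853, -1534013]]
... * rho(b) = [[4, -7], [15, -26]]  ->  [[-6511592, 11355247], [-62369607, 108763309]]
... * rho(b) = [[4, -7], [15, -26]]  ->  [[144282337, -249655278], [1381971207, -2391258785]]
... * rho(c^-1) = [[7, 2], [3, 1]]  ->  [[261010525, 38909396], [2500022094, 372683629]]
... * rho(a^-1) = [[1, 0], [3, 1]]  ->  [[377738713, 38909396], [3618072981, 372683629]]
tr = 377738713 + 372683629 = 750422342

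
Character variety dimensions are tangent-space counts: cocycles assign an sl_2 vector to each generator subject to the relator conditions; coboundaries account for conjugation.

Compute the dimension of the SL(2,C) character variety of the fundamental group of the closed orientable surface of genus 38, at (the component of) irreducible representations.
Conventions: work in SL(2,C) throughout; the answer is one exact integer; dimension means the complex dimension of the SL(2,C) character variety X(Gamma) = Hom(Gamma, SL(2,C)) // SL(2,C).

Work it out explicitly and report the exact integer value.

pi_1 of the closed genus-38 surface has 76 generators bound by the single product-of-commutators relator.
Before the relator condition, cocycle space has dim 3*76 = 228.
At an irreducible rho, H^2 = coker(d_2) vanishes (Poincare duality: H^2 is dual to H^0 = invariants = 0), so d_2 is surjective onto sl_2 and dim Z^1 = 228 - 3 = 225.
Coboundaries contribute dim B^1 = 3 (injective at irreducible rho).
dim H^1 = 225 - 3 = 222 = dim X.

222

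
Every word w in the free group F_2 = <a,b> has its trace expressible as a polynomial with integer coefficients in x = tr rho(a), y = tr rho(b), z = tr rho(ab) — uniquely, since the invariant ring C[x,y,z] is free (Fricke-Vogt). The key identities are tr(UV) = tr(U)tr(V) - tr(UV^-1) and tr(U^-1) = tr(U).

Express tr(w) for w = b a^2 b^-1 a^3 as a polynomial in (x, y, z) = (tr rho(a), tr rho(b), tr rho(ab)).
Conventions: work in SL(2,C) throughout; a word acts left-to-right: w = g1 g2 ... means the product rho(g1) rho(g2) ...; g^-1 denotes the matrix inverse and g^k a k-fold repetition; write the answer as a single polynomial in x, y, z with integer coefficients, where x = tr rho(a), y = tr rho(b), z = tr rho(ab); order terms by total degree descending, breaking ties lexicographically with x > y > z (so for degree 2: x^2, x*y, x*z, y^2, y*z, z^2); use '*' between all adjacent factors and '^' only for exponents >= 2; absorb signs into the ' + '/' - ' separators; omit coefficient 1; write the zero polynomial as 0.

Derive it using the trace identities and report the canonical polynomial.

and tr(b a^2) = tr(a)*tr(b a) - tr(b) = x*z - y
next, tr(a^2 b a) = tr(a)*tr(b a^2) - tr(b a) = x^2*z - x*y - z
and tr(a^2 b a^2) = tr(a)*tr(a^2 b a) - tr(a^2 b) = x^3*z - x^2*y - 2*x*z + y
next, tr(a^3 b a^2) = tr(a)*tr(a^2 b a^2) - tr(a^2 b a) = x^4*z - x^3*y - 3*x^2*z + 2*x*y + z
and tr(b a b a) = tr(b a)*tr(b a) - tr(1) = z^2 - 2
next, tr(b a b) = tr(b)*tr(a b) - tr(a) = y*z - x
tr(b a^2 b a) = tr(a)*tr(b a b a) - tr(b a b) = x*z^2 - y*z - x
tr(b^2) = tr(b)*tr(b) - tr(1) = y^2 - 2
tr(b a^2 b) = tr(a)*tr(b^2 a) - tr(b^2) = x*y*z - x^2 - y^2 + 2
tr(a b a^2 b a) = tr(a)*tr(b a^2 b a) - tr(b a^2 b) = x^2*z^2 - 2*x*y*z + y^2 - 2
tr(a^3 b a^2 b) = tr(a)*tr(a b a^2 b a) - tr(a b a^2 b) = x^3*z^2 - 2*x^2*y*z + x*y^2 - x*z^2 + y*z - x
tr(b a^2 b^-1 a^3) = tr(a^3 b a^2)*tr(b) - tr(a^3 b a^2 b) = x^4*y*z - x^3*y^2 - x^3*z^2 - x^2*y*z + x*y^2 + x*z^2 + x

x^4*y*z - x^3*y^2 - x^3*z^2 - x^2*y*z + x*y^2 + x*z^2 + x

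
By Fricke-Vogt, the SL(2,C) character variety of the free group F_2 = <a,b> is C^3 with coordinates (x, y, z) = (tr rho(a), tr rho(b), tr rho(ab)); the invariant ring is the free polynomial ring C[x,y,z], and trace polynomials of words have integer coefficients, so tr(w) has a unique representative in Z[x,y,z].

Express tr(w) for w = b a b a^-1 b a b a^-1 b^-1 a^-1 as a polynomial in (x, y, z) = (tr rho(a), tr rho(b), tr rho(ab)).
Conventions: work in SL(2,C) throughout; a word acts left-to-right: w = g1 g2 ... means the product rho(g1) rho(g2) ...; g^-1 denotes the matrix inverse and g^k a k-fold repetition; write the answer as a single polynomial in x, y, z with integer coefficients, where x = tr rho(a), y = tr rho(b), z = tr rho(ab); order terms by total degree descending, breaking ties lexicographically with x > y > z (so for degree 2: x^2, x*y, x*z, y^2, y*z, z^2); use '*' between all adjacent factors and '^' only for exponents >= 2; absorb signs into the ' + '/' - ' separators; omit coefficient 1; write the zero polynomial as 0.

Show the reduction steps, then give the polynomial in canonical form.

x^2*y^2*z^3 - 2*x^3*y*z^2 - x*y^3*z^2 - 2*x*y*z^4 + x^4*z + 2*x^2*y^2*z + 2*x^2*z^3 + y^2*z^3 + z^5 - x^3*y + 4*x*y*z^2 - 5*x^2*z - 2*y^2*z - 5*z^3 + 2*x*y + 5*z

tr(a b^2) = tr(b) tr(a b) - tr(a) = y*z - x
tr(b^2 a b) = tr(b) tr(a b^2) - tr(a b) = y^2*z - x*y - z
tr(a b a b) = tr(b a) tr(b a) - tr(1)   [split at repeated b] = z^2 - 2
tr(a b a) = tr(a) tr(b a) - tr(b) = x*z - y
tr(b^2 a b a) = tr(b) tr(a b a b) - tr(a b a) = y*z^2 - x*z - y
tr(b a b a^-1 b) = tr(b^2 a b) tr(a) - tr(b^2 a b a) = x*y^2*z - x^2*y - y*z^2 + y
tr(b a b a^2 b) = tr(a) tr(b^2 a b a) - tr(b^2 a b) = x*y*z^2 - x^2*z - y^2*z + z
tr(b a b a b a) = tr(a b) tr(a b a b) - tr(a^-1 b^-1)   [split at repeated a] = z^3 - 3*z
tr(b a b a^2 b a) = tr(a) tr(b a b a b a) - tr(b a b a b) = x*z^3 - y*z^2 - 2*x*z + y
tr(a b a^-1 b a b a) = tr(b a b a^2 b) tr(a) - tr(b a b a^2 b a) = x^2*y*z^2 - x^3*z - x*y^2*z - x*z^3 + y*z^2 + 3*x*z - y
tr(b a^2 b a) = tr(a) tr(b a b a) - tr(b a b) = x*z^2 - y*z - x
tr(b^2) = tr(b) tr(b) - tr(1) = y^2 - 2
tr(b a^2 b) = tr(a) tr(b^2 a) - tr(b^2) = x*y*z - x^2 - y^2 + 2
tr(a b a^2 b a) = tr(a) tr(b a^2 b a) - tr(b a^2 b) = x^2*z^2 - 2*x*y*z + y^2 - 2
tr(a b a b^2 a b a) = tr(b) tr(a b a^2 b a b) - tr(a b a^2 b a) = x*y*z^3 - x^2*z^2 - y^2*z^2 + 2
tr(a b a b a b a b) = tr(a b a b) tr(a b a b) - tr(1)   [split at repeated a] = z^4 - 4*z^2 + 2
tr(a b a b^2 a b a b) = tr(b) tr(a b a b a b a b) - tr(a b a b a b a) = y*z^4 - x*z^3 - 3*y*z^2 + 2*x*z + y
tr(b a b a b^-1 a b a b) = tr(a b a b^2 a b a) tr(b) - tr(a b a b^2 a b a b) = x*y^2*z^3 - x^2*y*z^2 - y^3*z^2 - y*z^4 + x*z^3 + 3*y*z^2 - 2*x*z + y
tr(b a b a b a b) = tr(b) tr(a b a b a b) - tr(a b a b a) = y*z^3 - x*z^2 - 2*y*z + x
tr(a b a b a b a b a) = tr(a) tr(b a b a b a b a) - tr(b a b a b a b) = x*z^4 - y*z^3 - 3*x*z^2 + 2*y*z + x
tr(a b a b a b a b a b) = tr(a b a b a b) tr(a b a b) - tr(b a)   [split at repeated a] = z^5 - 5*z^3 + 5*z
tr(b a b a b^-1 a b a b a) = tr(a b a b a b a b a) tr(b) - tr(a b a b a b a b a b) = x*y*z^4 - y^2*z^3 - z^5 - 3*x*y*z^2 + 2*y^2*z + 5*z^3 + x*y - 5*z
tr(b a b a^-1 b a b a b^-1 a) = tr(b a b a b^-1 a b a b) tr(a) - tr(b a b a b^-1 a b a b a) = x^2*y^2*z^3 - x^3*y*z^2 - x*y^3*z^2 - 2*x*y*z^4 + x^2*z^3 + y^2*z^3 + z^5 + 6*x*y*z^2 - 2*x^2*z - 2*y^2*z - 5*z^3 + 5*z
tr(b^-1 a^-1 b a b a^-1 b a b a) = tr(b a b a^-1 b a b a b^-1) tr(a) - tr(b a b a^-1 b a b a b^-1 a) = -x^2*y^2*z^3 + 2*x^3*y*z^2 + x*y^3*z^2 + 2*x*y*z^4 - x^4*z - x^2*y^2*z - 2*x^2*z^3 - y^2*z^3 - z^5 - 5*x*y*z^2 + 5*x^2*z + 2*y^2*z + 5*z^3 - x*y - 5*z
tr(b a b a^-1 b a b a^-1 b^-1 a^-1) = tr(b^-1 a^-1 b a b a^-1 b a b) tr(a) - tr(b^-1 a^-1 b a b a^-1 b a b a) = x^2*y^2*z^3 - 2*x^3*y*z^2 - x*y^3*z^2 - 2*x*y*z^4 + x^4*z + 2*x^2*y^2*z + 2*x^2*z^3 + y^2*z^3 + z^5 - x^3*y + 4*x*y*z^2 - 5*x^2*z - 2*y^2*z - 5*z^3 + 2*x*y + 5*z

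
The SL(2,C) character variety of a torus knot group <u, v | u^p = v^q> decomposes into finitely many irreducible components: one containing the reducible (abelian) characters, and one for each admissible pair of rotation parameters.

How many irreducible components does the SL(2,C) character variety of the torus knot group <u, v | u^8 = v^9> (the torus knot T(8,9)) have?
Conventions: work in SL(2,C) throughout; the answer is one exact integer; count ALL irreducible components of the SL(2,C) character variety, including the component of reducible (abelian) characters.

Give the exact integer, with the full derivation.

29

For T(8,9): irreducibility forces the central element u^8 = v^9 to one of +I, -I.
On an irreducible component, tr(u) is locked at 2*cos(pi*alpha/8) for some alpha in 1..7, and tr(v) at 2*cos(pi*beta/9) for some beta in 1..8.
The two central values (-1)^alpha I and (-1)^beta I must be the same matrix, so alpha and beta share a parity.
count pairs: odd alpha (4 choices) x odd beta (4), plus even alpha (3) x even beta (4): 4*4 + 3*4 = 28.
That is 28 components of irreducible characters, and with the reducible (abelian) component the total is 29.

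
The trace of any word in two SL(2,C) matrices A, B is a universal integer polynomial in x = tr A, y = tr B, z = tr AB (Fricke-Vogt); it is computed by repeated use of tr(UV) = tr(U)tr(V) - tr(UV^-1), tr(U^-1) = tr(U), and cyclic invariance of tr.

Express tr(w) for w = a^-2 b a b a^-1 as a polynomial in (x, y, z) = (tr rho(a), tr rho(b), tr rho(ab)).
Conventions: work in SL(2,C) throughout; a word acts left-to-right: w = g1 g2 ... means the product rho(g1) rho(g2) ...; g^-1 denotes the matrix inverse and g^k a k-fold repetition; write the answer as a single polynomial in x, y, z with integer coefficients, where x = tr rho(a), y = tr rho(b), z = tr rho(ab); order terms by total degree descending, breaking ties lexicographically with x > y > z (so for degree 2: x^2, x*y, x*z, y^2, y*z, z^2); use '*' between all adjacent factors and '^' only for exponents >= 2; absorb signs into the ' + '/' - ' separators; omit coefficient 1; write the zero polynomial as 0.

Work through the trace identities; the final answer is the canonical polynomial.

tr(b a b) = tr(b) tr(a b) - tr(a) = y*z - x
tr(b a b a) = tr(a b) tr(a b) - tr(1)   [split at repeated a] = z^2 - 2
apply: tr(b a b a^-1) = tr(b a b) tr(a) - tr(b a b a) = x*y*z - x^2 - z^2 + 2
apply: tr(a^-1 b a b a^-1) = tr(b a b a^-1) tr(a) - tr(b a b) = x^2*y*z - x^3 - x*z^2 - y*z + 3*x
tr(a^-2 b a b a^-1) = tr(a^-1 b a b a^-1) tr(a) - tr(a^-1 b a b) = x^3*y*z - x^4 - x^2*z^2 - 2*x*y*z + 4*x^2 + z^2 - 2

x^3*y*z - x^4 - x^2*z^2 - 2*x*y*z + 4*x^2 + z^2 - 2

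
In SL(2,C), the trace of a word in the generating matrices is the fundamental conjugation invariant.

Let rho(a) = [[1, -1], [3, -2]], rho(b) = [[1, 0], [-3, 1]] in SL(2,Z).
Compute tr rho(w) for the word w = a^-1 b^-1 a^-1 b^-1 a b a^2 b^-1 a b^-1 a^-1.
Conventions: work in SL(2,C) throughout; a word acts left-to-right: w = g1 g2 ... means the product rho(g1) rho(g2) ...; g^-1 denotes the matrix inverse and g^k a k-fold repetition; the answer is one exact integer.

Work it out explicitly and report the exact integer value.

296

rho(a^-1) = [[-2, 1], [-3, 1]]
... * rho(b^-1) = [[1, 0], [3, 1]]  ->  [[1, 1], [0, 1]]
... * rho(a^-1) = [[-2, 1], [-3, 1]]  ->  [[-5, 2], [-3, 1]]
... * rho(b^-1) = [[1, 0], [3, 1]]  ->  [[1, 2], [0, 1]]
... * rho(a) = [[1, -1], [3, -2]]  ->  [[7, -5], [3, -2]]
... * rho(b) = [[1, 0], [-3, 1]]  ->  [[22, -5], [9, -2]]
... * rho(a) = [[1, -1], [3, -2]]  ->  [[7, -12], [3, -5]]
... * rho(a) = [[1, -1], [3, -2]]  ->  [[-29, 17], [-12, 7]]
... * rho(b^-1) = [[1, 0], [3, 1]]  ->  [[22, 17], [9, 7]]
... * rho(a) = [[1, -1], [3, -2]]  ->  [[73, -56], [30, -23]]
... * rho(b^-1) = [[1, 0], [3, 1]]  ->  [[-95, -56], [-39, -23]]
... * rho(a^-1) = [[-2, 1], [-3, 1]]  ->  [[358, -151], [147, -62]]
tr = 358 + -62 = 296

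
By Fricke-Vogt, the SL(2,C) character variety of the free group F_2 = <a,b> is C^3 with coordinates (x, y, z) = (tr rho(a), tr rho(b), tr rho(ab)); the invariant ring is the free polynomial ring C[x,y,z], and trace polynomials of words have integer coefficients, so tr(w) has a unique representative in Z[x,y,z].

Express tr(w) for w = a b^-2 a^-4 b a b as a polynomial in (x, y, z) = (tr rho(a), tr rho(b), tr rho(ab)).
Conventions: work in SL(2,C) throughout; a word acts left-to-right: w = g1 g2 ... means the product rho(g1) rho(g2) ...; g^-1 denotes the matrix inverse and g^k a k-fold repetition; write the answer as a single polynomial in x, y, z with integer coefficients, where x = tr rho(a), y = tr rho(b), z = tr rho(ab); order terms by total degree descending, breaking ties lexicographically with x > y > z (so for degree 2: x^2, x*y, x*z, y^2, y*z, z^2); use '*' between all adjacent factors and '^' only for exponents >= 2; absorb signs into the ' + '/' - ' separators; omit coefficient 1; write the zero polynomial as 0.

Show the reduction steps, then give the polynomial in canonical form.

and tr(a b a) = tr(a) * tr(b a) - tr(b) = x*z - y
tr(b a b a) = tr(b a) * tr(b a) - tr(1) = z^2 - 2
and tr(b a b) = tr(b) * tr(a b) - tr(a) = y*z - x
tr(a b a b a) = tr(a) * tr(b a b a) - tr(b a b) = x*z^2 - y*z - x
and tr(a b a b a b) = tr(b a) * tr(b a b a) - tr(b^-1 a^-1) = z^3 - 3*z
tr(b a b a b^-1 a) = tr(a b a b a) * tr(b) - tr(a b a b a b) = x*y*z^2 - y^2*z - z^3 - x*y + 3*z
and tr(a^-1 b a b a b^-1) = tr(b a b a b^-1) * tr(a) - tr(b a b a b^-1 a) = -x*y*z^2 + x^2*z + y^2*z + z^3 - 3*z
tr(a^-1 b a b a b^-1 a^-1) = tr(a^-1 b a b a b^-1) * tr(a) - tr(a^-1 b a b a b^-1 a) = -x^2*y*z^2 + x^3*z + x*y^2*z + x*z^3 - 4*x*z + y
tr(b^-1 a^-3 b a b a) = tr(a^-1 b a b a b^-1 a^-1) * tr(a) - tr(a^-1 b a b a b^-1) = -x^3*y*z^2 + x^4*z + x^2*y^2*z + x^2*z^3 + x*y*z^2 - 5*x^2*z - y^2*z - z^3 + x*y + 3*z
next, tr(b a b a^-1) = tr(b a b) * tr(a) - tr(b a b a) = x*y*z - x^2 - z^2 + 2
next, tr(a^-2 b a b) = tr(b a b a^-1) * tr(a) - tr(b a b) = x^2*y*z - x^3 - x*z^2 - y*z + 3*x
tr(a^-3 b a b a b^-2) = tr(b^-1 a^-3 b a b a) * tr(b) - tr(b^-1 a^-3 b a b a b) = -x^3*y^2*z^2 + x^4*y*z + x^2*y^3*z + x^2*y*z^3 + x*y^2*z^2 - 6*x^2*y*z - y^3*z - y*z^3 + x^3 + x*y^2 + x*z^2 + 4*y*z - 3*x
tr(b a b a b^-2 a^-1) = tr(b^-1 a^-1 b a b a) * tr(b) - tr(b^-1 a^-1 b a b a b) = -x*y^2*z^2 + x^2*y*z + y^3*z + y*z^3 - 4*y*z + x
tr(a b a b^-1) = tr(a b a) * tr(b) - tr(a b a b) = x*y*z - y^2 - z^2 + 2
next, tr(a^-2 b a b a b^-2) = tr(b a b a b^-2 a^-1) * tr(a) - tr(b a b a b^-2) = -x^2*y^2*z^2 + x^3*y*z + x*y^3*z + x*y*z^3 - 5*x*y*z + x^2 + y^2 + z^2 - 2
and tr(a b^-2 a^-4 b a b) = tr(a^-3 b a b a b^-2) * tr(a) - tr(a^-3 b a b a b^-2 a) = -x^4*y^2*z^2 + x^5*y*z + x^3*y^3*z + x^3*y*z^3 + 2*x^2*y^2*z^2 - 7*x^3*y*z - 2*x*y^3*z - 2*x*y*z^3 + x^4 + x^2*y^2 + x^2*z^2 + 9*x*y*z - 4*x^2 - y^2 - z^2 + 2

-x^4*y^2*z^2 + x^5*y*z + x^3*y^3*z + x^3*y*z^3 + 2*x^2*y^2*z^2 - 7*x^3*y*z - 2*x*y^3*z - 2*x*y*z^3 + x^4 + x^2*y^2 + x^2*z^2 + 9*x*y*z - 4*x^2 - y^2 - z^2 + 2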